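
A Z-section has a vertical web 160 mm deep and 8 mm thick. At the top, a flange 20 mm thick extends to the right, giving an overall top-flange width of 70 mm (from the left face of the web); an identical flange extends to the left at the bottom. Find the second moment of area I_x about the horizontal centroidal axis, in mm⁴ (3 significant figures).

Decompose the section into non-overlapping parts with the origin at the bottom-left of its bounding rectangle.
Web: 8 × 160, A = 1 280 mm², y = 80 mm, Ī = 2 730 667 mm⁴.
Top flange (beyond web): 62 × 20, A = 1 240 mm², y = 150 mm, Ī = 41 333 mm⁴.
Bottom flange (beyond web): 62 × 20, A = 1 240 mm², y = 10 mm, Ī = 41 333 mm⁴.
Centroid: ȳ = ΣA·y / ΣA = 80 mm.
Transfer each piece to the horizontal centroidal axis using Ī + A·d² with d = y − 80:
  web: d = 0 mm → contributes +2 730 667 mm⁴
  top flange (beyond web): d = 70 mm → contributes +6 117 333 mm⁴
  bottom flange (beyond web): d = -70 mm → contributes +6 117 333 mm⁴
Total I = 14 965 333 mm⁴.

I_x ≈ 1.50 × 10⁷ mm⁴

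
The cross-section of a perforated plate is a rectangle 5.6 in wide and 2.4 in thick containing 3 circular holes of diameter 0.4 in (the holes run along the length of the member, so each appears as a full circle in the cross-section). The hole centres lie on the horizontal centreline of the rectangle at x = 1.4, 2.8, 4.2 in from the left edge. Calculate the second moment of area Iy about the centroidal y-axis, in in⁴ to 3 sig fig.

Split into non-overlapping primitives; take the origin at the lower-left of the bounding box.
Plate: 5.6 × 2.4, A = 13.44 in², x = 2.8 in, Ī = 35.123 in⁴.
Hole 1 (subtracted): ⌀0.4, A = 0.12566 in², x = 1.4 in, Ī = 0.0012566 in⁴.
Hole 2 (subtracted): ⌀0.4, A = 0.12566 in², x = 2.8 in, Ī = 0.0012566 in⁴.
Hole 3 (subtracted): ⌀0.4, A = 0.12566 in², x = 4.2 in, Ī = 0.0012566 in⁴.
By symmetry the centroid is at mid-width, x̄ = 2.8 in.
Transfer each piece to the centroidal y-axis using Ī + A·d² with d = x − 2.8:
  plate: d = 0 in → contributes +35.123 in⁴
  hole 1: d = -1.4 in → contributes −0.24756 in⁴
  hole 2: d = 0 in → contributes −0.0012566 in⁴
  hole 3: d = 1.4 in → contributes −0.24756 in⁴
Total I = 34.627 in⁴.

Iy ≈ 34.6 in⁴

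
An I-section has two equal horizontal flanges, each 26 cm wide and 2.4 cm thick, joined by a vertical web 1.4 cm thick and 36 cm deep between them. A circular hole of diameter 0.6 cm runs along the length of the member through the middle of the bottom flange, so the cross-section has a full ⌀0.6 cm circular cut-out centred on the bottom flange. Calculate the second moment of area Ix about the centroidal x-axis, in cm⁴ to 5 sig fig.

Break the section into simple shapes (no overlaps), measuring from the bottom-left corner of the bounding box.
Bottom flange: 26 × 2.4, A = 62.4 cm², y = 1.2 cm, Ī = 29.952 cm⁴.
Web: 1.4 × 36, A = 50.4 cm², y = 20.4 cm, Ī = 5443.2 cm⁴.
Top flange: 26 × 2.4, A = 62.4 cm², y = 39.6 cm, Ī = 29.952 cm⁴.
Hole (subtracted): ⌀0.6, A = 0.2827433 cm², y = 1.2 cm, Ī = 0.006361725 cm⁴.
Centroid: ȳ = ΣA·y / ΣA = 20.43104 cm.
Transfer each piece to the centroidal x-axis using Ī + A·d² with d = y − 20.43104:
  bottom flange: d = -19.23104 cm → contributes +23107.51 cm⁴
  web: d = -0.03103566 cm → contributes +5443.249 cm⁴
  top flange: d = 19.16896 cm → contributes +22958.78 cm⁴
  hole: d = -19.23104 cm → contributes −104.5741 cm⁴
Total I = 51404.97 cm⁴.

Ix ≈ 5.1405 × 10⁴ cm⁴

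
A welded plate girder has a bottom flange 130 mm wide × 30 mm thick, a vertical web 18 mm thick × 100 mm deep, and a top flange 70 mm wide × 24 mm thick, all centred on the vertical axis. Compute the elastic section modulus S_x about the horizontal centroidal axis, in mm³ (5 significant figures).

S_x ≈ 2.3119 × 10⁵ mm³

Decompose the section into non-overlapping parts with the origin at the bottom-left of its bounding rectangle.
Bottom plate: 130 × 30, A = 3 900 mm², y = 15 mm, Ī = 292 500 mm⁴.
Web plate: 18 × 100, A = 1 800 mm², y = 80 mm, Ī = 1 500 000 mm⁴.
Top plate: 70 × 24, A = 1 680 mm², y = 142 mm, Ī = 80 640 mm⁴.
Centroid: ȳ = ΣA·y / ΣA = 59.76423 mm.
Transfer each piece to the horizontal centroidal axis using Ī + A·d² with d = y − 59.76423:
  bottom plate: d = -44.76423 mm → contributes +8 107 461 mm⁴
  web plate: d = 20.23577 mm → contributes +2 237 076 mm⁴
  top plate: d = 82.23577 mm → contributes +11 442 013 mm⁴
Total I = 21 786 550 mm⁴.
Extreme fibre distance c = 94.23577 mm; S = I/c = 231191.9 mm³.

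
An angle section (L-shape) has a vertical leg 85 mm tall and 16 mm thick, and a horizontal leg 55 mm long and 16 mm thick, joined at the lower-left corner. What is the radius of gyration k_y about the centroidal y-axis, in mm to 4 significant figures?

Treat the section as a set of non-overlapping primitives; coordinates are from the bounding-box lower-left.
Vertical leg: 16 × 85, A = 1 360 mm², x = 8 mm, Ī = 29013.3 mm⁴.
Horizontal leg (remainder): 39 × 16, A = 624 mm², x = 35.5 mm, Ī = 79 092 mm⁴.
Centroid: x̄ = ΣA·x / ΣA = 16.6492 mm.
Transfer each piece to the centroidal y-axis using Ī + A·d² with d = x − 16.6492:
  vertical leg: d = -8.64919 mm → contributes +130 753 mm⁴
  horizontal leg (remainder): d = 18.8508 mm → contributes +300 832 mm⁴
Total I = 431 585 mm⁴.
Radius of gyration: k = √(I/A) = √(431 585 / 1 984) = 14.749 mm.

k_y ≈ 14.75 mm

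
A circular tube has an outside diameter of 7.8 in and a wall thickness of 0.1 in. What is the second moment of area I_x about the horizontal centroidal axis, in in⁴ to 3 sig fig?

I_x ≈ 17.9 in⁴

Break the section into simple shapes (no overlaps), measuring from the bottom-left corner of the bounding box.
Outer circle: ⌀7.8, A = 47.784 in², y = 3.9 in, Ī = 181.7 in⁴.
Bore (subtracted): ⌀7.6, A = 45.365 in², y = 3.9 in, Ī = 163.77 in⁴.
By symmetry the centroid is at mid-height, ȳ = 3.9 in.
All pieces are centred on the horizontal centroidal axis, so I = ΣĪ (holes subtracted) = 17.931 in⁴.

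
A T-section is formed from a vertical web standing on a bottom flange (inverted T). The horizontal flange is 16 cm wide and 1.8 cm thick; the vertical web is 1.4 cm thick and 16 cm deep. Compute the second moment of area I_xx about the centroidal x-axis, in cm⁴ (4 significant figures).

Break the section into simple shapes (no overlaps), measuring from the bottom-left corner of the bounding box.
Flange: 16 × 1.8, A = 28.8 cm², y = 0.9 cm, Ī = 7.776 cm⁴.
Web: 1.4 × 16, A = 22.4 cm², y = 9.8 cm, Ī = 477.867 cm⁴.
Centroid: ȳ = ΣA·y / ΣA = 4.79375 cm.
Transfer each piece to the centroidal x-axis using Ī + A·d² with d = y − 4.79375:
  flange: d = -3.89375 cm → contributes +444.421 cm⁴
  web: d = 5.00625 cm → contributes +1039.27 cm⁴
Total I = 1483.69 cm⁴.

I_xx ≈ 1484 cm⁴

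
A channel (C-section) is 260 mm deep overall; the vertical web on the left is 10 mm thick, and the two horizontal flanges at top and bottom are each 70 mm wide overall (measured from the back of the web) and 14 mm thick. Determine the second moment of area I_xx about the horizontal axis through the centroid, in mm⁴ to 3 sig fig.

Split into non-overlapping primitives; take the origin at the lower-left of the bounding box.
Web: 10 × 260, A = 2 600 mm², y = 130 mm, Ī = 14 646 667 mm⁴.
Top flange (beyond web): 60 × 14, A = 840 mm², y = 253 mm, Ī = 13 720 mm⁴.
Bottom flange (beyond web): 60 × 14, A = 840 mm², y = 7 mm, Ī = 13 720 mm⁴.
By symmetry the centroid is at mid-height, ȳ = 130 mm.
Transfer each piece to the horizontal axis through the centroid using Ī + A·d² with d = y − 130:
  web: d = 0 mm → contributes +14 646 667 mm⁴
  top flange (beyond web): d = 123 mm → contributes +12 722 080 mm⁴
  bottom flange (beyond web): d = -123 mm → contributes +12 722 080 mm⁴
Total I = 40 090 827 mm⁴.

I_xx ≈ 4.01 × 10⁷ mm⁴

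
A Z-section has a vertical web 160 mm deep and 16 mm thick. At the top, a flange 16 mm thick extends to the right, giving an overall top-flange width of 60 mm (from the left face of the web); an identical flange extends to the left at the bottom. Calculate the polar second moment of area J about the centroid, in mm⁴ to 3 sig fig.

Break the section into simple shapes (no overlaps), measuring from the bottom-left corner of the bounding box.
Web: 16 × 160, A = 2 560 mm², y = 80 mm, Ī = 5 461 333 mm⁴.
Top flange (beyond web): 44 × 16, A = 704 mm², y = 152 mm, Ī = 15 019 mm⁴.
Bottom flange (beyond web): 44 × 16, A = 704 mm², y = 8 mm, Ī = 15 019 mm⁴.
Centroid: ȳ = ΣA·y / ΣA = 80 mm.
Transfer each piece to the centroidal x-axis using Ī + A·d² with d = y − 80:
  web: d = 0 mm → contributes +5 461 333 mm⁴
  top flange (beyond web): d = 72 mm → contributes +3 664 555 mm⁴
  bottom flange (beyond web): d = -72 mm → contributes +3 664 555 mm⁴
Total I = 12 790 443 mm⁴.
For the y-axis: x̄ = 52 mm.
Repeating about the centroidal y-axis gives I_y = 1 548 971 mm⁴.
Polar second moment: J = I_x + I_y = 14 339 413 mm⁴.

J ≈ 1.43 × 10⁷ mm⁴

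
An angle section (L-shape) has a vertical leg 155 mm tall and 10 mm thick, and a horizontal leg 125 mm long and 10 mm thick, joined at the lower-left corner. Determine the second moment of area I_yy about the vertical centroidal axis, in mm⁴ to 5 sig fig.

Decompose the section into non-overlapping parts with the origin at the bottom-left of its bounding rectangle.
Vertical leg: 10 × 155, A = 1 550 mm², x = 5 mm, Ī = 12916.67 mm⁴.
Horizontal leg (remainder): 115 × 10, A = 1 150 mm², x = 67.5 mm, Ī = 1 267 396 mm⁴.
Centroid: x̄ = ΣA·x / ΣA = 31.62037 mm.
Transfer each piece to the vertical centroidal axis using Ī + A·d² with d = x − 31.62037:
  vertical leg: d = -26.62037 mm → contributes +1 111 315 mm⁴
  horizontal leg (remainder): d = 35.87963 mm → contributes +2 747 846 mm⁴
Total I = 3 859 161 mm⁴.

I_yy ≈ 3.8592 × 10⁶ mm⁴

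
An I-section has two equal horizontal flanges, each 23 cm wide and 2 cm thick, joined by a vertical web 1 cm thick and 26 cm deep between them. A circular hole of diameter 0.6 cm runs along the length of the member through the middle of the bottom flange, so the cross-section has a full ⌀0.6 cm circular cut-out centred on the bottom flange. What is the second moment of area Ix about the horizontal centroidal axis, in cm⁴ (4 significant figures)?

Ix ≈ 1.947 × 10⁴ cm⁴

Decompose the section into non-overlapping parts with the origin at the bottom-left of its bounding rectangle.
Bottom flange: 23 × 2, A = 46 cm², y = 1 cm, Ī = 15.3333 cm⁴.
Web: 1 × 26, A = 26 cm², y = 15 cm, Ī = 1464.67 cm⁴.
Top flange: 23 × 2, A = 46 cm², y = 29 cm, Ī = 15.3333 cm⁴.
Hole (subtracted): ⌀0.6, A = 0.282743 cm², y = 1 cm, Ī = 0.00636173 cm⁴.
Centroid: ȳ = ΣA·y / ΣA = 15.0336 cm.
Transfer each piece to the horizontal centroidal axis using Ī + A·d² with d = y − 15.0336:
  bottom flange: d = -14.0336 cm → contributes +9074.7 cm⁴
  web: d = -0.0336264 cm → contributes +1464.7 cm⁴
  top flange: d = 13.9664 cm → contributes +8988.07 cm⁴
  hole: d = -14.0336 cm → contributes −55.6906 cm⁴
Total I = 19471.8 cm⁴.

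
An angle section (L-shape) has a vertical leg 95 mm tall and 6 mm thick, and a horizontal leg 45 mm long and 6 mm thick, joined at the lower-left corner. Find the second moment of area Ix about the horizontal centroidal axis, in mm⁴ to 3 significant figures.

Split into non-overlapping primitives; take the origin at the lower-left of the bounding box.
Vertical leg: 6 × 95, A = 570 mm², y = 47.5 mm, Ī = 428 688 mm⁴.
Horizontal leg (remainder): 39 × 6, A = 234 mm², y = 3 mm, Ī = 702 mm⁴.
Centroid: ȳ = ΣA·y / ΣA = 34.549 mm.
Transfer each piece to the horizontal centroidal axis using Ī + A·d² with d = y − 34.549:
  vertical leg: d = 12.951 mm → contributes +524 300 mm⁴
  horizontal leg (remainder): d = -31.549 mm → contributes +233 604 mm⁴
Total I = 757 904 mm⁴.

Ix ≈ 7.58 × 10⁵ mm⁴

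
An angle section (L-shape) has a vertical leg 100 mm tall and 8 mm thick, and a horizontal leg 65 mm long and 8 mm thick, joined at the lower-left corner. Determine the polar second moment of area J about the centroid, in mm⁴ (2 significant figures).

Decompose the section into non-overlapping parts with the origin at the bottom-left of its bounding rectangle.
Vertical leg: 8 × 100, A = 800 mm², y = 50 mm, Ī = 666 667 mm⁴.
Horizontal leg (remainder): 57 × 8, A = 456 mm², y = 4 mm, Ī = 2 432 mm⁴.
Centroid: ȳ = ΣA·y / ΣA = 33.3 mm.
Transfer each piece to the centroidal x-axis using Ī + A·d² with d = y − 33.3:
  vertical leg: d = 16.7 mm → contributes +889 796 mm⁴
  horizontal leg (remainder): d = -29.3 mm → contributes +393 886 mm⁴
Total I = 1 283 682 mm⁴.
For the y-axis: x̄ = 15.8 mm.
Repeating about the centroidal y-axis gives I_y = 434 512 mm⁴.
Polar second moment: J = I_x + I_y = 1 718 194 mm⁴.

J ≈ 1.7 × 10⁶ mm⁴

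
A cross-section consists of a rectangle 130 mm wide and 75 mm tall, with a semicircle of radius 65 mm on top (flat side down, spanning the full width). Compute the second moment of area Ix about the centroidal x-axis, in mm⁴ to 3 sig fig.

Split into non-overlapping primitives; take the origin at the lower-left of the bounding box.
Rectangular body: 130 × 75, A = 9 750 mm², y = 37.5 mm, Ī = 4 570 313 mm⁴.
Semicircular cap: semicircle r = 65, A = 6636.6 mm², y = 102.59 mm, Ī = 1 959 230 mm⁴.
Centroid: ȳ = ΣA·y / ΣA = 63.86 mm.
Transfer each piece to the centroidal x-axis using Ī + A·d² with d = y − 63.86:
  rectangular body: d = -26.36 mm → contributes +11 345 260 mm⁴
  semicircular cap: d = 38.727 mm → contributes +11 912 458 mm⁴
Total I = 23 257 718 mm⁴.

Ix ≈ 2.33 × 10⁷ mm⁴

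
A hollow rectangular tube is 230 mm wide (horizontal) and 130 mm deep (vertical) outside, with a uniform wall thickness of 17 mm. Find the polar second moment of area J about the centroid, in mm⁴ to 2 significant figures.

J ≈ 9.9 × 10⁷ mm⁴

Split into non-overlapping primitives; take the origin at the lower-left of the bounding box.
Outer rectangle: 230 × 130, A = 29 900 mm², y = 65 mm, Ī = 42 109 167 mm⁴.
Inner void (subtracted): 196 × 96, A = 18 816 mm², y = 65 mm, Ī = 14 450 688 mm⁴.
By symmetry the centroid is at mid-height, ȳ = 65 mm.
All pieces are centred on the centroidal x-axis, so I = ΣĪ (holes subtracted) = 27 658 479 mm⁴.
Repeating about the centroidal y-axis gives I_y = 71 572 879 mm⁴.
Polar second moment: J = I_x + I_y = 99 231 357 mm⁴.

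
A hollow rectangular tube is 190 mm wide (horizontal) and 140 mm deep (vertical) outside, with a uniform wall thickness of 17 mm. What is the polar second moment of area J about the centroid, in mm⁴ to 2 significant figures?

J ≈ 7.4 × 10⁷ mm⁴

Decompose the section into non-overlapping parts with the origin at the bottom-left of its bounding rectangle.
Outer rectangle: 190 × 140, A = 26 600 mm², y = 70 mm, Ī = 43 446 667 mm⁴.
Inner void (subtracted): 156 × 106, A = 16 536 mm², y = 70 mm, Ī = 15 483 208 mm⁴.
By symmetry the centroid is at mid-height, ȳ = 70 mm.
All pieces are centred on the centroidal x-axis, so I = ΣĪ (holes subtracted) = 27 963 459 mm⁴.
Repeating about the centroidal y-axis gives I_y = 46 486 659 mm⁴.
Polar second moment: J = I_x + I_y = 74 450 117 mm⁴.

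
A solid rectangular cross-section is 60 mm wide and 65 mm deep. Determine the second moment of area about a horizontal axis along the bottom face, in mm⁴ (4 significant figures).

The section: 60 × 65, A = 3 900 mm², y = 32.5 mm, Ī = 1 373 125 mm⁴.
Transfer it to the base of the section using Ī + A·d² with d = y − 0:
  the section: d = 32.5 mm → contributes +5 492 500 mm⁴
Total I = 5 492 500 mm⁴.

I_base ≈ 5.493 × 10⁶ mm⁴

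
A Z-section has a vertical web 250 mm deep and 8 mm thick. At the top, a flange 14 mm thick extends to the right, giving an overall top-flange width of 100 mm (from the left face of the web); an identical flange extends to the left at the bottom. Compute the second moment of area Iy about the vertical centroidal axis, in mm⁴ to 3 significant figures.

Iy ≈ 8.27 × 10⁶ mm⁴

Treat the section as a set of non-overlapping primitives; coordinates are from the bounding-box lower-left.
Web: 8 × 250, A = 2 000 mm², x = 96 mm, Ī = 10 667 mm⁴.
Top flange (beyond web): 92 × 14, A = 1 288 mm², x = 146 mm, Ī = 908 469 mm⁴.
Bottom flange (beyond web): 92 × 14, A = 1 288 mm², x = 46 mm, Ī = 908 469 mm⁴.
Centroid: x̄ = ΣA·x / ΣA = 96 mm.
Transfer each piece to the vertical centroidal axis using Ī + A·d² with d = x − 96:
  web: d = 0 mm → contributes +10 667 mm⁴
  top flange (beyond web): d = 50 mm → contributes +4 128 469 mm⁴
  bottom flange (beyond web): d = -50 mm → contributes +4 128 469 mm⁴
Total I = 8 267 605 mm⁴.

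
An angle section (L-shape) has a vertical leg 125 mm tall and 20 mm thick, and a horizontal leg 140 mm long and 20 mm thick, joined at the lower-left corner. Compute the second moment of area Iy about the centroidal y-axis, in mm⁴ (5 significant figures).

Iy ≈ 8.9633 × 10⁶ mm⁴

Decompose the section into non-overlapping parts with the origin at the bottom-left of its bounding rectangle.
Vertical leg: 20 × 125, A = 2 500 mm², x = 10 mm, Ī = 83333.33 mm⁴.
Horizontal leg (remainder): 120 × 20, A = 2 400 mm², x = 80 mm, Ī = 2 880 000 mm⁴.
Centroid: x̄ = ΣA·x / ΣA = 44.28571 mm.
Transfer each piece to the centroidal y-axis using Ī + A·d² with d = x − 44.28571:
  vertical leg: d = -34.28571 mm → contributes +3 022 109 mm⁴
  horizontal leg (remainder): d = 35.71429 mm → contributes +5 941 224 mm⁴
Total I = 8 963 333 mm⁴.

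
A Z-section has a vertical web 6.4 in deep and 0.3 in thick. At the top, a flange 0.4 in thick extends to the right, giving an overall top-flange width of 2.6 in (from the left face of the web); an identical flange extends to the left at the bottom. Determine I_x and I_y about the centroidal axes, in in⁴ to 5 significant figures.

Break the section into simple shapes (no overlaps), measuring from the bottom-left corner of the bounding box.
Web: 0.3 × 6.4, A = 1.92 in², y = 3.2 in, Ī = 6.5536 in⁴.
Top flange (beyond web): 2.3 × 0.4, A = 0.92 in², y = 6.2 in, Ī = 0.01226667 in⁴.
Bottom flange (beyond web): 2.3 × 0.4, A = 0.92 in², y = 0.2 in, Ī = 0.01226667 in⁴.
Centroid: ȳ = ΣA·y / ΣA = 3.2 in.
Transfer each piece to the centroidal x-axis using Ī + A·d² with d = y − 3.2:
  web: d = 0 in → contributes +6.5536 in⁴
  top flange (beyond web): d = 3 in → contributes +8.292267 in⁴
  bottom flange (beyond web): d = -3 in → contributes +8.292267 in⁴
Total I = 23.13813 in⁴.
For the y-axis: x̄ = 2.45 in.
Repeating about the centroidal y-axis gives I_y = 3.935133 in⁴.

I_x ≈ 23.138 in⁴, I_y ≈ 3.9351 in⁴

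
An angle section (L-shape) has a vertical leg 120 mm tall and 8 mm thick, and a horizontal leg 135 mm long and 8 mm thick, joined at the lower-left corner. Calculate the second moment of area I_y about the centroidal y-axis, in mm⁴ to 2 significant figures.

I_y ≈ 3.6 × 10⁶ mm⁴

Decompose the section into non-overlapping parts with the origin at the bottom-left of its bounding rectangle.
Vertical leg: 8 × 120, A = 960 mm², x = 4 mm, Ī = 5 120 mm⁴.
Horizontal leg (remainder): 127 × 8, A = 1 016 mm², x = 71.5 mm, Ī = 1 365 589 mm⁴.
Centroid: x̄ = ΣA·x / ΣA = 38.71 mm.
Transfer each piece to the centroidal y-axis using Ī + A·d² with d = x − 38.71:
  vertical leg: d = -34.71 mm → contributes +1 161 478 mm⁴
  horizontal leg (remainder): d = 32.79 mm → contributes +2 458 210 mm⁴
Total I = 3 619 688 mm⁴.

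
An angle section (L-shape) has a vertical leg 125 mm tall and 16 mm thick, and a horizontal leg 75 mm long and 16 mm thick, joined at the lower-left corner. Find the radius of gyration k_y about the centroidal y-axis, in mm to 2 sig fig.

Treat the section as a set of non-overlapping primitives; coordinates are from the bounding-box lower-left.
Vertical leg: 16 × 125, A = 2 000 mm², x = 8 mm, Ī = 42 667 mm⁴.
Horizontal leg (remainder): 59 × 16, A = 944 mm², x = 45.5 mm, Ī = 273 839 mm⁴.
Centroid: x̄ = ΣA·x / ΣA = 20.02 mm.
Transfer each piece to the centroidal y-axis using Ī + A·d² with d = x − 20.02:
  vertical leg: d = -12.02 mm → contributes +331 842 mm⁴
  horizontal leg (remainder): d = 25.48 mm → contributes +886 498 mm⁴
Total I = 1 218 340 mm⁴.
Radius of gyration: k = √(I/A) = √(1 218 340 / 2 944) = 20.34 mm.

k_y ≈ 20 mm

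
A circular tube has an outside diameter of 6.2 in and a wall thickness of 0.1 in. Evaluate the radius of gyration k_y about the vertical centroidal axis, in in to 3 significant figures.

Treat the section as a set of non-overlapping primitives; coordinates are from the bounding-box lower-left.
Outer circle: ⌀6.2, A = 30.191 in², x = 3.1 in, Ī = 72.533 in⁴.
Bore (subtracted): ⌀6, A = 28.274 in², x = 3.1 in, Ī = 63.617 in⁴.
By symmetry the centroid is at mid-width, x̄ = 3.1 in.
All pieces are centred on the vertical centroidal axis, so I = ΣĪ (holes subtracted) = 8.9159 in⁴.
Radius of gyration: k = √(I/A) = √(8.9159 / 1.9164) = 2.157 in.

k_y ≈ 2.16 in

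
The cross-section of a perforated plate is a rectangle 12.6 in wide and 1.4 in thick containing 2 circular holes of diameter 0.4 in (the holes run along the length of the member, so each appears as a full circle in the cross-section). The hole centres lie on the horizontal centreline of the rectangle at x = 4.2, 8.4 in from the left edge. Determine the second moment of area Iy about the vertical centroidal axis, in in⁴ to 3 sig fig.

Iy ≈ 232 in⁴

Split into non-overlapping primitives; take the origin at the lower-left of the bounding box.
Plate: 12.6 × 1.4, A = 17.64 in², x = 6.3 in, Ī = 233.38 in⁴.
Hole 1 (subtracted): ⌀0.4, A = 0.12566 in², x = 4.2 in, Ī = 0.0012566 in⁴.
Hole 2 (subtracted): ⌀0.4, A = 0.12566 in², x = 8.4 in, Ī = 0.0012566 in⁴.
By symmetry the centroid is at mid-width, x̄ = 6.3 in.
Transfer each piece to the vertical centroidal axis using Ī + A·d² with d = x − 6.3:
  plate: d = 0 in → contributes +233.38 in⁴
  hole 1: d = -2.1 in → contributes −0.55543 in⁴
  hole 2: d = 2.1 in → contributes −0.55543 in⁴
Total I = 232.27 in⁴.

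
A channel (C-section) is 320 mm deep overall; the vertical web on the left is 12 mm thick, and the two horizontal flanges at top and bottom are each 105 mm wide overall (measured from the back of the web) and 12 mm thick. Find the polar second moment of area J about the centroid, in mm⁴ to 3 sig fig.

J ≈ 9.13 × 10⁷ mm⁴

Split into non-overlapping primitives; take the origin at the lower-left of the bounding box.
Web: 12 × 320, A = 3 840 mm², y = 160 mm, Ī = 32 768 000 mm⁴.
Top flange (beyond web): 93 × 12, A = 1 116 mm², y = 314 mm, Ī = 13 392 mm⁴.
Bottom flange (beyond web): 93 × 12, A = 1 116 mm², y = 6 mm, Ī = 13 392 mm⁴.
By symmetry the centroid is at mid-height, ȳ = 160 mm.
Transfer each piece to the centroidal x-axis using Ī + A·d² with d = y − 160:
  web: d = 0 mm → contributes +32 768 000 mm⁴
  top flange (beyond web): d = 154 mm → contributes +26 480 448 mm⁴
  bottom flange (beyond web): d = -154 mm → contributes +26 480 448 mm⁴
Total I = 85 728 896 mm⁴.
For the y-axis: x̄ = 25.298 mm.
Repeating about the centroidal y-axis gives I_y = 5 545 355 mm⁴.
Polar second moment: J = I_x + I_y = 91 274 251 mm⁴.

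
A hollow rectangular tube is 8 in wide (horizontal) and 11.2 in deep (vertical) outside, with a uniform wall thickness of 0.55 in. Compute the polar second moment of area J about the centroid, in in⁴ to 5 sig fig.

J ≈ 545.57 in⁴

Break the section into simple shapes (no overlaps), measuring from the bottom-left corner of the bounding box.
Outer rectangle: 8 × 11.2, A = 89.6 in², y = 5.6 in, Ī = 936.6187 in⁴.
Inner void (subtracted): 6.9 × 10.1, A = 69.69 in², y = 5.6 in, Ī = 592.4231 in⁴.
By symmetry the centroid is at mid-height, ȳ = 5.6 in.
All pieces are centred on the centroidal x-axis, so I = ΣĪ (holes subtracted) = 344.1956 in⁴.
Repeating about the centroidal y-axis gives I_y = 201.3716 in⁴.
Polar second moment: J = I_x + I_y = 545.5672 in⁴.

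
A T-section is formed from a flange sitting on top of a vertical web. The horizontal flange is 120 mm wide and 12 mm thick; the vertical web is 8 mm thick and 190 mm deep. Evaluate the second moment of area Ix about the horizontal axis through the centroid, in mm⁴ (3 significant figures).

Ix ≈ 1.21 × 10⁷ mm⁴

Decompose the section into non-overlapping parts with the origin at the bottom-left of its bounding rectangle.
Flange: 120 × 12, A = 1 440 mm², y = 196 mm, Ī = 17 280 mm⁴.
Web: 8 × 190, A = 1 520 mm², y = 95 mm, Ī = 4 572 667 mm⁴.
Centroid: ȳ = ΣA·y / ΣA = 144.14 mm.
Transfer each piece to the horizontal axis through the centroid using Ī + A·d² with d = y − 144.14:
  flange: d = 51.865 mm → contributes +3 890 828 mm⁴
  web: d = -49.135 mm → contributes +8 242 344 mm⁴
Total I = 12 133 173 mm⁴.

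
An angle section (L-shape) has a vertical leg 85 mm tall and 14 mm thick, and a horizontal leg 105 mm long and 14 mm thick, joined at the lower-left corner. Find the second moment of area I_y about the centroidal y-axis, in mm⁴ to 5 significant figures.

Break the section into simple shapes (no overlaps), measuring from the bottom-left corner of the bounding box.
Vertical leg: 14 × 85, A = 1 190 mm², x = 7 mm, Ī = 19436.67 mm⁴.
Horizontal leg (remainder): 91 × 14, A = 1 274 mm², x = 59.5 mm, Ī = 879166.2 mm⁴.
Centroid: x̄ = ΣA·x / ΣA = 34.14489 mm.
Transfer each piece to the centroidal y-axis using Ī + A·d² with d = x − 34.14489:
  vertical leg: d = -27.14489 mm → contributes +896 282 mm⁴
  horizontal leg (remainder): d = 25.35511 mm → contributes +1 698 198 mm⁴
Total I = 2 594 480 mm⁴.

I_y ≈ 2.5945 × 10⁶ mm⁴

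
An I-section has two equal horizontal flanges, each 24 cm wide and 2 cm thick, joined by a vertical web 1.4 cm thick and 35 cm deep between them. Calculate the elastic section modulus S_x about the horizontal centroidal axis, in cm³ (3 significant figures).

Break the section into simple shapes (no overlaps), measuring from the bottom-left corner of the bounding box.
Bottom flange: 24 × 2, A = 48 cm², y = 1 cm, Ī = 16 cm⁴.
Web: 1.4 × 35, A = 49 cm², y = 19.5 cm, Ī = 5002.1 cm⁴.
Top flange: 24 × 2, A = 48 cm², y = 38 cm, Ī = 16 cm⁴.
By symmetry the centroid is at mid-height, ȳ = 19.5 cm.
Transfer each piece to the horizontal centroidal axis using Ī + A·d² with d = y − 19.5:
  bottom flange: d = -18.5 cm → contributes +16 444 cm⁴
  web: d = 0 cm → contributes +5002.1 cm⁴
  top flange: d = 18.5 cm → contributes +16 444 cm⁴
Total I = 37 890 cm⁴.
Extreme fibre distance c = 19.5 cm; S = I/c = 1943.1 cm³.

S_x ≈ 1940 cm³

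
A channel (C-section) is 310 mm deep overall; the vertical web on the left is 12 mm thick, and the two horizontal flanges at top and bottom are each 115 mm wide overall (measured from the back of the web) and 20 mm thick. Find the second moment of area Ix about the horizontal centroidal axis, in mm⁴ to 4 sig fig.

Ix ≈ 1.166 × 10⁸ mm⁴

Treat the section as a set of non-overlapping primitives; coordinates are from the bounding-box lower-left.
Web: 12 × 310, A = 3 720 mm², y = 155 mm, Ī = 29 791 000 mm⁴.
Top flange (beyond web): 103 × 20, A = 2 060 mm², y = 300 mm, Ī = 68666.7 mm⁴.
Bottom flange (beyond web): 103 × 20, A = 2 060 mm², y = 10 mm, Ī = 68666.7 mm⁴.
By symmetry the centroid is at mid-height, ȳ = 155 mm.
Transfer each piece to the horizontal centroidal axis using Ī + A·d² with d = y − 155:
  web: d = 0 mm → contributes +29 791 000 mm⁴
  top flange (beyond web): d = 145 mm → contributes +43 380 167 mm⁴
  bottom flange (beyond web): d = -145 mm → contributes +43 380 167 mm⁴
Total I = 116 551 333 mm⁴.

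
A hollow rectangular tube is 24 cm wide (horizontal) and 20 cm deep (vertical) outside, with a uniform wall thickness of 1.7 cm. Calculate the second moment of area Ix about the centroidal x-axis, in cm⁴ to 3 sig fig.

Ix ≈ 8150 cm⁴

Treat the section as a set of non-overlapping primitives; coordinates are from the bounding-box lower-left.
Outer rectangle: 24 × 20, A = 480 cm², y = 10 cm, Ī = 16 000 cm⁴.
Inner void (subtracted): 20.6 × 16.6, A = 341.96 cm², y = 10 cm, Ī = 7852.5 cm⁴.
By symmetry the centroid is at mid-height, ȳ = 10 cm.
All pieces are centred on the centroidal x-axis, so I = ΣĪ (holes subtracted) = 8147.5 cm⁴.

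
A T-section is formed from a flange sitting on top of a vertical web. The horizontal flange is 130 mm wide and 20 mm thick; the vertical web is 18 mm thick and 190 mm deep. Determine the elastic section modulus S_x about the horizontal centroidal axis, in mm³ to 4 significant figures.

S_x ≈ 1.900 × 10⁵ mm³

Break the section into simple shapes (no overlaps), measuring from the bottom-left corner of the bounding box.
Flange: 130 × 20, A = 2 600 mm², y = 200 mm, Ī = 86666.7 mm⁴.
Web: 18 × 190, A = 3 420 mm², y = 95 mm, Ī = 10 288 500 mm⁴.
Centroid: ȳ = ΣA·y / ΣA = 140.349 mm.
Transfer each piece to the horizontal centroidal axis using Ī + A·d² with d = y − 140.349:
  flange: d = 59.6512 mm → contributes +9 338 146 mm⁴
  web: d = -45.3488 mm → contributes +17 321 788 mm⁴
Total I = 26 659 934 mm⁴.
Extreme fibre distance c = 140.349 mm; S = I/c = 189 955 mm³.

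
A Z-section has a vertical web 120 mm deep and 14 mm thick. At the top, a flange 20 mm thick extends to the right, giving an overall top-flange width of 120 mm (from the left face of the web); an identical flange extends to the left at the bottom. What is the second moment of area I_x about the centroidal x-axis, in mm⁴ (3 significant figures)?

Split into non-overlapping primitives; take the origin at the lower-left of the bounding box.
Web: 14 × 120, A = 1 680 mm², y = 60 mm, Ī = 2 016 000 mm⁴.
Top flange (beyond web): 106 × 20, A = 2 120 mm², y = 110 mm, Ī = 70 667 mm⁴.
Bottom flange (beyond web): 106 × 20, A = 2 120 mm², y = 10 mm, Ī = 70 667 mm⁴.
Centroid: ȳ = ΣA·y / ΣA = 60 mm.
Transfer each piece to the centroidal x-axis using Ī + A·d² with d = y − 60:
  web: d = 0 mm → contributes +2 016 000 mm⁴
  top flange (beyond web): d = 50 mm → contributes +5 370 667 mm⁴
  bottom flange (beyond web): d = -50 mm → contributes +5 370 667 mm⁴
Total I = 12 757 333 mm⁴.

I_x ≈ 1.28 × 10⁷ mm⁴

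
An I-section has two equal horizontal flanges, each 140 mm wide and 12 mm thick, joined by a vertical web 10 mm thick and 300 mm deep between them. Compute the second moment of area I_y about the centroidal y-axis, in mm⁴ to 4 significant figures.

I_y ≈ 5.513 × 10⁶ mm⁴

Break the section into simple shapes (no overlaps), measuring from the bottom-left corner of the bounding box.
Bottom flange: 140 × 12, A = 1 680 mm², x = 70 mm, Ī = 2 744 000 mm⁴.
Web: 10 × 300, A = 3 000 mm², x = 70 mm, Ī = 25 000 mm⁴.
Top flange: 140 × 12, A = 1 680 mm², x = 70 mm, Ī = 2 744 000 mm⁴.
By symmetry the centroid is at mid-width, x̄ = 70 mm.
All pieces are centred on the centroidal y-axis, so I = ΣĪ = 5 513 000 mm⁴.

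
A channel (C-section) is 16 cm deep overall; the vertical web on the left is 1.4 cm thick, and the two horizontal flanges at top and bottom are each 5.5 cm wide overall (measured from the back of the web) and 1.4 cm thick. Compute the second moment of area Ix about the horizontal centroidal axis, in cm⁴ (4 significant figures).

Split into non-overlapping primitives; take the origin at the lower-left of the bounding box.
Web: 1.4 × 16, A = 22.4 cm², y = 8 cm, Ī = 477.867 cm⁴.
Top flange (beyond web): 4.1 × 1.4, A = 5.74 cm², y = 15.3 cm, Ī = 0.937533 cm⁴.
Bottom flange (beyond web): 4.1 × 1.4, A = 5.74 cm², y = 0.7 cm, Ī = 0.937533 cm⁴.
By symmetry the centroid is at mid-height, ȳ = 8 cm.
Transfer each piece to the horizontal centroidal axis using Ī + A·d² with d = y − 8:
  web: d = 0 cm → contributes +477.867 cm⁴
  top flange (beyond web): d = 7.3 cm → contributes +306.822 cm⁴
  bottom flange (beyond web): d = -7.3 cm → contributes +306.822 cm⁴
Total I = 1091.51 cm⁴.

Ix ≈ 1092 cm⁴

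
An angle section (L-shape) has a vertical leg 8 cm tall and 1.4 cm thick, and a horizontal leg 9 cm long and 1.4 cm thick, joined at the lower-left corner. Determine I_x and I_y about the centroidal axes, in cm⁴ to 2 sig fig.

I_x ≈ 120 cm⁴, I_y ≈ 160 cm⁴

Treat the section as a set of non-overlapping primitives; coordinates are from the bounding-box lower-left.
Vertical leg: 1.4 × 8, A = 11.2 cm², y = 4 cm, Ī = 59.73 cm⁴.
Horizontal leg (remainder): 7.6 × 1.4, A = 10.64 cm², y = 0.7 cm, Ī = 1.738 cm⁴.
Centroid: ȳ = ΣA·y / ΣA = 2.392 cm.
Transfer each piece to the centroidal x-axis using Ī + A·d² with d = y − 2.392:
  vertical leg: d = 1.608 cm → contributes +88.68 cm⁴
  horizontal leg (remainder): d = -1.692 cm → contributes +32.21 cm⁴
Total I = 120.9 cm⁴.
For the y-axis: x̄ = 2.892 cm.
Repeating about the centroidal y-axis gives I_y = 163.5 cm⁴.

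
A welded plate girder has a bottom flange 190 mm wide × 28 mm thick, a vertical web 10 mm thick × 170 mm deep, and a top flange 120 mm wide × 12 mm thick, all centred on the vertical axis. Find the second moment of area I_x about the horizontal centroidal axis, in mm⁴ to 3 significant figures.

I_x ≈ 5.00 × 10⁷ mm⁴

Decompose the section into non-overlapping parts with the origin at the bottom-left of its bounding rectangle.
Bottom plate: 190 × 28, A = 5 320 mm², y = 14 mm, Ī = 347 573 mm⁴.
Web plate: 10 × 170, A = 1 700 mm², y = 113 mm, Ī = 4 094 167 mm⁴.
Top plate: 120 × 12, A = 1 440 mm², y = 204 mm, Ī = 17 280 mm⁴.
Centroid: ȳ = ΣA·y / ΣA = 66.234 mm.
Transfer each piece to the horizontal centroidal axis using Ī + A·d² with d = y − 66.234:
  bottom plate: d = -52.234 mm → contributes +14 862 636 mm⁴
  web plate: d = 46.766 mm → contributes +7 812 160 mm⁴
  top plate: d = 137.77 mm → contributes +27 347 701 mm⁴
Total I = 50 022 497 mm⁴.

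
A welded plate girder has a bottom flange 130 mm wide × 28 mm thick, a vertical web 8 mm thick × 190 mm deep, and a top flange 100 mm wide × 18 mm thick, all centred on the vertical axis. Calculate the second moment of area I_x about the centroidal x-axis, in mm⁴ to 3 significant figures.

I_x ≈ 6.13 × 10⁷ mm⁴

Decompose the section into non-overlapping parts with the origin at the bottom-left of its bounding rectangle.
Bottom plate: 130 × 28, A = 3 640 mm², y = 14 mm, Ī = 237 813 mm⁴.
Web plate: 8 × 190, A = 1 520 mm², y = 123 mm, Ī = 4 572 667 mm⁴.
Top plate: 100 × 18, A = 1 800 mm², y = 227 mm, Ī = 48 600 mm⁴.
Centroid: ȳ = ΣA·y / ΣA = 92.891 mm.
Transfer each piece to the centroidal x-axis using Ī + A·d² with d = y − 92.891:
  bottom plate: d = -78.891 mm → contributes +22 892 296 mm⁴
  web plate: d = 30.109 mm → contributes +5 950 643 mm⁴
  top plate: d = 134.11 mm → contributes +32 422 097 mm⁴
Total I = 61 265 037 mm⁴.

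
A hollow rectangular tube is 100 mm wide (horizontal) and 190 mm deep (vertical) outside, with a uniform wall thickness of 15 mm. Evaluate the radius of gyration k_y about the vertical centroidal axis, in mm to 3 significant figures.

k_y ≈ 38.0 mm

Treat the section as a set of non-overlapping primitives; coordinates are from the bounding-box lower-left.
Outer rectangle: 100 × 190, A = 19 000 mm², x = 50 mm, Ī = 15 833 333 mm⁴.
Inner void (subtracted): 70 × 160, A = 11 200 mm², x = 50 mm, Ī = 4 573 333 mm⁴.
By symmetry the centroid is at mid-width, x̄ = 50 mm.
All pieces are centred on the vertical centroidal axis, so I = ΣĪ (holes subtracted) = 11 260 000 mm⁴.
Radius of gyration: k = √(I/A) = √(11 260 000 / 7 800) = 37.995 mm.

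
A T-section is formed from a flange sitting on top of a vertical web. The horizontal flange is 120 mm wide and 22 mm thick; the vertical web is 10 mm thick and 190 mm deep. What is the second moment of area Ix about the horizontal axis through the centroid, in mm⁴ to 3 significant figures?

Treat the section as a set of non-overlapping primitives; coordinates are from the bounding-box lower-left.
Flange: 120 × 22, A = 2 640 mm², y = 201 mm, Ī = 106 480 mm⁴.
Web: 10 × 190, A = 1 900 mm², y = 95 mm, Ī = 5 715 833 mm⁴.
Centroid: ȳ = ΣA·y / ΣA = 156.64 mm.
Transfer each piece to the horizontal axis through the centroid using Ī + A·d² with d = y − 156.64:
  flange: d = 44.361 mm → contributes +5 301 786 mm⁴
  web: d = -61.639 mm → contributes +12 934 575 mm⁴
Total I = 18 236 361 mm⁴.

Ix ≈ 1.82 × 10⁷ mm⁴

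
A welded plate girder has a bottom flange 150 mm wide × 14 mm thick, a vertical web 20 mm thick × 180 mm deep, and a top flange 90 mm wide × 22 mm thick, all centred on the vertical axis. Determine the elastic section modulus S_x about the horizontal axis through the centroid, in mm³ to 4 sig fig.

S_x ≈ 4.426 × 10⁵ mm³

Decompose the section into non-overlapping parts with the origin at the bottom-left of its bounding rectangle.
Bottom plate: 150 × 14, A = 2 100 mm², y = 7 mm, Ī = 34 300 mm⁴.
Web plate: 20 × 180, A = 3 600 mm², y = 104 mm, Ī = 9 720 000 mm⁴.
Top plate: 90 × 22, A = 1 980 mm², y = 205 mm, Ī = 79 860 mm⁴.
Centroid: ȳ = ΣA·y / ΣA = 103.516 mm.
Transfer each piece to the horizontal axis through the centroid using Ī + A·d² with d = y − 103.516:
  bottom plate: d = -96.5156 mm → contributes +19 596 358 mm⁴
  web plate: d = 0.484375 mm → contributes +9 720 845 mm⁴
  top plate: d = 101.484 mm → contributes +20 472 035 mm⁴
Total I = 49 789 238 mm⁴.
Extreme fibre distance c = 112.484 mm; S = I/c = 442 632 mm³.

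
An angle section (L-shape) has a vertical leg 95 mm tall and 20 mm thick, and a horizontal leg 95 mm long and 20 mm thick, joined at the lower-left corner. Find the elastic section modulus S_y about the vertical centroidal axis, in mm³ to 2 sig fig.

Split into non-overlapping primitives; take the origin at the lower-left of the bounding box.
Vertical leg: 20 × 95, A = 1 900 mm², x = 10 mm, Ī = 63 333 mm⁴.
Horizontal leg (remainder): 75 × 20, A = 1 500 mm², x = 57.5 mm, Ī = 703 125 mm⁴.
Centroid: x̄ = ΣA·x / ΣA = 30.96 mm.
Transfer each piece to the vertical centroidal axis using Ī + A·d² with d = x − 30.96:
  vertical leg: d = -20.96 mm → contributes +897 716 mm⁴
  horizontal leg (remainder): d = 26.54 mm → contributes +1 760 010 mm⁴
Total I = 2 657 727 mm⁴.
Extreme fibre distance c = 64.04 mm; S = I/c = 41 498 mm³.

S_y ≈ 4.1 × 10⁴ mm³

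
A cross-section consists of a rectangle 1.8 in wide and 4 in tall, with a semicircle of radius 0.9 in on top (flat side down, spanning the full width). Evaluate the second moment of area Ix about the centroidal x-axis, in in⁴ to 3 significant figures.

Break the section into simple shapes (no overlaps), measuring from the bottom-left corner of the bounding box.
Rectangular body: 1.8 × 4, A = 7.2 in², y = 2 in, Ī = 9.6 in⁴.
Semicircular cap: semicircle r = 0.9, A = 1.2723 in², y = 4.382 in, Ī = 0.072012 in⁴.
Centroid: ȳ = ΣA·y / ΣA = 2.3577 in.
Transfer each piece to the centroidal x-axis using Ī + A·d² with d = y − 2.3577:
  rectangular body: d = -0.35772 in → contributes +10.521 in⁴
  semicircular cap: d = 2.0243 in → contributes +5.2856 in⁴
Total I = 15.807 in⁴.

Ix ≈ 15.8 in⁴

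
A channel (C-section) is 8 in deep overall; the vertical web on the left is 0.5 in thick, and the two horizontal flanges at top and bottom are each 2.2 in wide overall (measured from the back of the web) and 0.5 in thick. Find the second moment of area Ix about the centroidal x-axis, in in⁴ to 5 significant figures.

Break the section into simple shapes (no overlaps), measuring from the bottom-left corner of the bounding box.
Web: 0.5 × 8, A = 4 in², y = 4 in, Ī = 21.33333 in⁴.
Top flange (beyond web): 1.7 × 0.5, A = 0.85 in², y = 7.75 in, Ī = 0.01770833 in⁴.
Bottom flange (beyond web): 1.7 × 0.5, A = 0.85 in², y = 0.25 in, Ī = 0.01770833 in⁴.
By symmetry the centroid is at mid-height, ȳ = 4 in.
Transfer each piece to the centroidal x-axis using Ī + A·d² with d = y − 4:
  web: d = 0 in → contributes +21.33333 in⁴
  top flange (beyond web): d = 3.75 in → contributes +11.97083 in⁴
  bottom flange (beyond web): d = -3.75 in → contributes +11.97083 in⁴
Total I = 45.275 in⁴.

Ix ≈ 45.275 in⁴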